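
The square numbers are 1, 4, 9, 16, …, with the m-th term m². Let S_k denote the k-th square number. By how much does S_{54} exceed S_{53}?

107

n² − (n−1)² = 2n − 1, so 54² − 53² = 2·54 − 1 = 107.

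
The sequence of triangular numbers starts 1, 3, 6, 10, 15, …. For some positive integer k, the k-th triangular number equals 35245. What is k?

265

Set n(n+1)/2 = 35245, giving n² + n − 70490 = 0.
The discriminant is 1 + 8·35245 = 281961, and √281961 = 531.
So n = (-1 + 531) / 2 = 530/2 = 265.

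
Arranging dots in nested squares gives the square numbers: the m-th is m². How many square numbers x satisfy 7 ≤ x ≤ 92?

The n-th square number is n².
Smallest index with value ≥ 7: n = 3 (giving 9).
Largest index with value ≤ 92: n = 9 (giving 81).
Indices 3 through 9: 7 terms.

7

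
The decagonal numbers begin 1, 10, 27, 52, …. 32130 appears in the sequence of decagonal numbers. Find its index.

90

Set n(4n−3) = 32130, giving 4n² − 3n − 32130 = 0.
The discriminant is 9 + 16·32130 = 514089, and √514089 = 717.
So n = (3 + 717) / 8 = 720/8 = 90.
Check: 90·(4·90 − 3) = 32130. ✓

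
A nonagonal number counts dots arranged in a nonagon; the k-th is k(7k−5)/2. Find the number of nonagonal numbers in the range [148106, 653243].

226

The n-th nonagonal number is n(7n−5)/2.
Smallest index with value ≥ 148106: n = 207 (giving 149454).
Largest index with value ≤ 653243: n = 432 (giving 652104).
Indices 207 through 432: 226 terms.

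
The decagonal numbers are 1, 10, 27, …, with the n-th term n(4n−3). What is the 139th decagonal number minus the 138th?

1105

Consecutive decagonal numbers differ by 8n − 7: here 8·139 − 7 = 1105.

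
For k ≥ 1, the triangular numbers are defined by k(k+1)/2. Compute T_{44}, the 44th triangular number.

The 44th triangular number is n(n+1)/2 with n = 44.
44·45/2 = 1980/2 = 990.

990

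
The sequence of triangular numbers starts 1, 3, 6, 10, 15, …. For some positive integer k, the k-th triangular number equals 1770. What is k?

59

Set n(n+1)/2 = 1770, giving n² + n − 3540 = 0.
So n = (-1 + 119) / 2 = 118/2 = 59.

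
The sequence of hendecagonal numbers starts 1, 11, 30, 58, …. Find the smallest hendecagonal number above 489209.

491866

Solve n(9n−7)/2 > 489209 for integer n.
The largest n with value ≤ 489209 is 330 (since 488895 ≤ 489209 < 491866), so the first above is n = 331, value 491866.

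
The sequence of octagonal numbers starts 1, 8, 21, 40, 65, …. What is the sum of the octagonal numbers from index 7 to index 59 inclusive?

Σ i(3i−2) = 3Σi² − 2Σi over i = 7..59.
Σi = 1770 − 21 = 1749 and Σi² = 70210 − 91 = 70119.
3·70119 − 2·1749 = 206859.

206859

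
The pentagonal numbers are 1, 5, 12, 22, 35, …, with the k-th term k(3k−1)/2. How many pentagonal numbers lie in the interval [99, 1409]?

The n-th pentagonal number is n(3n−1)/2.
Smallest index with value ≥ 99: n = 9 (giving 117).
Largest index with value ≤ 1409: n = 30 (giving 1335).
Indices 9 through 30: 22 terms.

22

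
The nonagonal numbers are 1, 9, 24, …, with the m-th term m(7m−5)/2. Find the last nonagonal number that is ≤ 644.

559

Solve n(7n−5)/2 ≤ 644 for integer n.
n = 13 gives 559 ≤ 644, while n = 14 gives 651 > 644; so the answer is 559.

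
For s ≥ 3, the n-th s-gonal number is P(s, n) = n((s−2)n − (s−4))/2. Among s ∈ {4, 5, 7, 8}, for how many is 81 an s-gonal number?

2

s = 4: P(4, 9) = 81. ✓
s = 5: P(5, 7) = 70 and P(5, 8) = 92; 81 is not s-gonal.
s = 7: P(7, 6) = 81. ✓
s = 8: P(8, 5) = 65 and P(8, 6) = 96; 81 is not s-gonal.
Hits: s ∈ {4, 7} → 2.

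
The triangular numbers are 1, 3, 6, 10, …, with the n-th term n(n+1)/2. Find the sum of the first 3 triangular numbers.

Σ i(i+1)/2 = (Σi² + Σi) / 2 over i = 1..3.
Σi = 6 and Σi² = 14.
(1·14 + 1·6) / 2 = 20/2 = 10.

10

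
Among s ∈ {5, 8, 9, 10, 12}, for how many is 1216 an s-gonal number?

2

s = 5: P(5, 28) = 1162 and P(5, 29) = 1247; 1216 is not s-gonal.
s = 8: P(8, 20) = 1160 and P(8, 21) = 1281; 1216 is not s-gonal.
s = 9: P(9, 19) = 1216. ✓
s = 10: P(10, 17) = 1105 and P(10, 18) = 1242; 1216 is not s-gonal.
s = 12: P(12, 16) = 1216. ✓
Hits: s ∈ {9, 12} → 2.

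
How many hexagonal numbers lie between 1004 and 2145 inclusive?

The n-th hexagonal number is n(2n−1).
Smallest index with value ≥ 1004: n = 23 (giving 1035).
Largest index with value ≤ 2145: n = 33 (giving 2145).
Indices 23 through 33: 11 terms.

11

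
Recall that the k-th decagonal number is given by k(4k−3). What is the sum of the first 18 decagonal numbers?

Σ i(4i−3) = 4Σi² − 3Σi over i = 1..18.
Σi = 171 and Σi² = 2109.
4·2109 − 3·171 = 7923.

7923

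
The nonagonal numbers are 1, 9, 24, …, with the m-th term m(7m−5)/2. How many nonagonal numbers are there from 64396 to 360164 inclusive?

The n-th nonagonal number is n(7n−5)/2.
Smallest index with value ≥ 64396: n = 136 (giving 64396).
Largest index with value ≤ 360164: n = 321 (giving 359841).
Indices 136 through 321: 186 terms.

186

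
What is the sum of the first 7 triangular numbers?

84

Σ i(i+1)/2 = (Σi² + Σi) / 2 over i = 1..7.
Σi = 28 and Σi² = 140.
(1·140 + 1·28) / 2 = 168/2 = 84.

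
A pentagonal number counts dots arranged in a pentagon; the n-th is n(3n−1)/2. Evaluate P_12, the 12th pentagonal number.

210

The 12th pentagonal number is n(3n−1)/2 with n = 12.
12·(3·12 − 1)/2 = 12·35/2 = 210.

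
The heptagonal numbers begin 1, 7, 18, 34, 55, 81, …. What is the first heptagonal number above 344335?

345402

Solve n(5n−3)/2 > 344335 for integer n.
The largest n with value ≤ 344335 is 371 (since 343546 ≤ 344335 < 345402), so the first above is n = 372, value 345402.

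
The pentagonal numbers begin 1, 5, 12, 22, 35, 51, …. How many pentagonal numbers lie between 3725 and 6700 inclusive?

18

The n-th pentagonal number is n(3n−1)/2.
Smallest index with value ≥ 3725: n = 50 (giving 3725).
Largest index with value ≤ 6700: n = 67 (giving 6700).
Indices 50 through 67: 18 terms.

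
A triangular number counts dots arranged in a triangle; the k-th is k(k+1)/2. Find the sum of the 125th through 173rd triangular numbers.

Σ i(i+1)/2 = (Σi² + Σi) / 2 over i = 125..173.
Σi = 15051 − 7750 = 7301 and Σi² = 1740899 − 643250 = 1097649.
(1·1097649 + 1·7301) / 2 = 1104950/2 = 552475.

552475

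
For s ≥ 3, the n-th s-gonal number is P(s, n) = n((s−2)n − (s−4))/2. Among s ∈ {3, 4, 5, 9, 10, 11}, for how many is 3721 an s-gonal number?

s = 3: P(3, 85) = 3655 and P(3, 86) = 3741; 3721 is not s-gonal.
s = 4: P(4, 61) = 3721. ✓
s = 5: P(5, 49) = 3577 and P(5, 50) = 3725; 3721 is not s-gonal.
s = 9: P(9, 32) = 3504 and P(9, 33) = 3729; 3721 is not s-gonal.
s = 10: P(10, 30) = 3510 and P(10, 31) = 3751; 3721 is not s-gonal.
s = 11: P(11, 29) = 3683 and P(11, 30) = 3945; 3721 is not s-gonal.
Hits: s ∈ {4} → 1.

1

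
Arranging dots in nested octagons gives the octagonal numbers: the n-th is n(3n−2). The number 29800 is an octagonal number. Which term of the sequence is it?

Set n(3n−2) = 29800, giving 3n² − 2n − 29800 = 0.
So n = (2 + 598) / 6 = 600/6 = 100.
Check: 100·(3·100 − 2) = 29800. ✓

100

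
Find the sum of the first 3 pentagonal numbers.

18

Σ i(3i−1)/2 = (3Σi² − Σi) / 2 over i = 1..3.
Σi = 6 and Σi² = 14.
(3·14 − 1·6) / 2 = 36/2 = 18.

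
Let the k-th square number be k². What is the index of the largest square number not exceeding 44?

6

Solve n² ≤ 44 for integer n.
n = 6 gives 36 ≤ 44, while n = 7 gives 49 > 44; so the answer is index 6.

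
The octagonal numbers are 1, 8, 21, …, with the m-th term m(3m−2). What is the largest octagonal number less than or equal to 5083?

4961

Solve n(3n−2) ≤ 5083 for integer n.
n = 41 gives 4961 ≤ 5083, while n = 42 gives 5208 > 5083; so the answer is 4961.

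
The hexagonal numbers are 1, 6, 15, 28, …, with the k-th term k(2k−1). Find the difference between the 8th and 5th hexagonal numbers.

8·(2·8 − 1) = 120 and 5·(2·5 − 1) = 45.
Difference: 120 − 45 = 75.

75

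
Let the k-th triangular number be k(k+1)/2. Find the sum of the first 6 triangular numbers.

56

Σ i(i+1)/2 = (Σi² + Σi) / 2 over i = 1..6.
Σi = 21 and Σi² = 91.
(1·91 + 1·21) / 2 = 112/2 = 56.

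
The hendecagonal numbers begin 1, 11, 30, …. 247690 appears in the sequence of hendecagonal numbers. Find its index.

Set n(9n−7)/2 = 247690, giving 9n² − 7n − 495380 = 0.
The discriminant is 49 + 72·247690 = 17833729, and √17833729 = 4223.
So n = (7 + 4223) / 18 = 4230/18 = 235.

235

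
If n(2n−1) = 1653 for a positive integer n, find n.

29

Set n(2n−1) = 1653, giving 2n² − n − 1653 = 0.
The discriminant is 1 + 8·1653 = 13225, and √13225 = 115.
So n = (1 + 115) / 4 = 116/4 = 29.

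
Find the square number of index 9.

9² = 81.

81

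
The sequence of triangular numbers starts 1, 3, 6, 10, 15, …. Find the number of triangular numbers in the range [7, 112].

11

The n-th triangular number is n(n+1)/2.
Smallest index with value ≥ 7: n = 4 (giving 10).
Largest index with value ≤ 112: n = 14 (giving 105).
Indices 4 through 14: 11 terms.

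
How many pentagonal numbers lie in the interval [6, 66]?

4

The n-th pentagonal number is n(3n−1)/2.
Smallest index with value ≥ 6: n = 3 (giving 12).
Largest index with value ≤ 66: n = 6 (giving 51).
Indices 3 through 6: 4 terms.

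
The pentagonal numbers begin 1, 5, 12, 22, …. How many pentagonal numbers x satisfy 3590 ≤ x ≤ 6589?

17

The n-th pentagonal number is n(3n−1)/2.
Smallest index with value ≥ 3590: n = 50 (giving 3725).
Largest index with value ≤ 6589: n = 66 (giving 6501).
Indices 50 through 66: 17 terms.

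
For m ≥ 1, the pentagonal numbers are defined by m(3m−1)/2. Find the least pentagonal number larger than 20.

22

Solve n(3n−1)/2 > 20 for integer n.
The largest n with value ≤ 20 is 3 (since 12 ≤ 20 < 22), so the first above is n = 4, value 22.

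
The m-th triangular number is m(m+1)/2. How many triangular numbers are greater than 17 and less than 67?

The n-th triangular number is n(n+1)/2.
Smallest index with value > 17: n = 6 (giving 21).
Largest index with value < 67: n = 11 (giving 66).
Indices 6 through 11: 6 terms.

6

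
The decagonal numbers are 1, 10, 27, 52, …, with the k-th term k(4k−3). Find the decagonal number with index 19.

The 19th decagonal number is n(4n−3) with n = 19.
19·(4·19 − 3) = 19·73 = 1387.

1387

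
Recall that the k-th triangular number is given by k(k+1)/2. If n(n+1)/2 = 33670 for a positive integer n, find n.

Set n(n+1)/2 = 33670, giving n² + n − 67340 = 0.
The discriminant is 1 + 8·33670 = 269361, and √269361 = 519.
So n = (-1 + 519) / 2 = 518/2 = 259.
Check: 259·260/2 = 33670. ✓

259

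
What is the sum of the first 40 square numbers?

22140

Σ_{i=1}^{40} i² = 40·41·81/6 = 22140.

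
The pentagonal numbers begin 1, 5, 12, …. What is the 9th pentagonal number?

The 9th pentagonal number is n(3n−1)/2 with n = 9.
9·(3·9 − 1)/2 = 9·26/2 = 9·13 = 117.

117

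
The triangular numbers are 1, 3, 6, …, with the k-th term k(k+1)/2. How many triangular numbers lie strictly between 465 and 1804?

The n-th triangular number is n(n+1)/2.
Smallest index with value > 465: n = 31 (giving 496).
Largest index with value < 1804: n = 59 (giving 1770).
Indices 31 through 59: 29 terms.

29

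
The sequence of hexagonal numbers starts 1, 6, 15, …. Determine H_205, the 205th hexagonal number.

The 205th hexagonal number is n(2n−1) with n = 205.
205·(2·205 − 1) = 205·409 = 83845.

83845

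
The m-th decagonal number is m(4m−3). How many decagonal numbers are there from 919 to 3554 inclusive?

The n-th decagonal number is n(4n−3).
Smallest index with value ≥ 919: n = 16 (giving 976).
Largest index with value ≤ 3554: n = 30 (giving 3510).
Indices 16 through 30: 15 terms.

15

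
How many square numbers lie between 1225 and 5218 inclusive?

The n-th square number is n².
Smallest index with value ≥ 1225: n = 35 (giving 1225).
Largest index with value ≤ 5218: n = 72 (giving 5184).
Indices 35 through 72: 38 terms.

38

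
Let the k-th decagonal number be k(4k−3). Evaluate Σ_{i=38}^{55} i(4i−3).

155109

Σ i(4i−3) = 4Σi² − 3Σi over i = 38..55.
Σi = 1540 − 703 = 837 and Σi² = 56980 − 17575 = 39405.
4·39405 − 3·837 = 155109.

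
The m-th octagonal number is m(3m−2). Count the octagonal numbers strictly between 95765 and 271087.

121

The n-th octagonal number is n(3n−2).
Smallest index with value > 95765: n = 180 (giving 96840).
Largest index with value < 271087: n = 300 (giving 269400).
Indices 180 through 300: 121 terms.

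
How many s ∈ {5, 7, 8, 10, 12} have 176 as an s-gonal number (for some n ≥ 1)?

s = 5: P(5, 11) = 176. ✓
s = 7: P(7, 8) = 148 and P(7, 9) = 189; 176 is not s-gonal.
s = 8: P(8, 8) = 176. ✓
s = 10: P(10, 7) = 175 and P(10, 8) = 232; 176 is not s-gonal.
s = 12: P(12, 6) = 156 and P(12, 7) = 217; 176 is not s-gonal.
Hits: s ∈ {5, 8} → 2.

2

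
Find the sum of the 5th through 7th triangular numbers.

64

Σ i(i+1)/2 = (Σi² + Σi) / 2 over i = 5..7.
Σi = 28 − 10 = 18 and Σi² = 140 − 30 = 110.
(1·110 + 1·18) / 2 = 128/2 = 64.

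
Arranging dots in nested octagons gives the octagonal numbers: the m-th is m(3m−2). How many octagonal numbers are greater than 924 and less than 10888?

43

The n-th octagonal number is n(3n−2).
Smallest index with value > 924: n = 18 (giving 936).
Largest index with value < 10888: n = 60 (giving 10680).
Indices 18 through 60: 43 terms.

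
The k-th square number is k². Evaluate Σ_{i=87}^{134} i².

Σ_{i=87}^{134} i² = 811035 − 215731 = 595304.

595304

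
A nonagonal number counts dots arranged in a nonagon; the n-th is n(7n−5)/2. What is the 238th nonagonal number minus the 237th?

Consecutive nonagonal numbers differ by 7n − 6: here 7·238 − 6 = 1660.

1660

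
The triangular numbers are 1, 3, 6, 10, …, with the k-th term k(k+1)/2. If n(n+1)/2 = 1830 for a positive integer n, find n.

60

Set n(n+1)/2 = 1830, giving n² + n − 3660 = 0.
The discriminant is 1 + 8·1830 = 14641, and √14641 = 121.
So n = (-1 + 121) / 2 = 120/2 = 60.
Check: 60·61/2 = 1830. ✓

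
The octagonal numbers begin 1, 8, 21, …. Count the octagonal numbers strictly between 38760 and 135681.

The n-th octagonal number is n(3n−2).
Smallest index with value > 38760: n = 115 (giving 39445).
Largest index with value < 135681: n = 212 (giving 134408).
Indices 115 through 212: 98 terms.

98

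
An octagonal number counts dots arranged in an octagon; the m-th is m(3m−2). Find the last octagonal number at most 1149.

Solve n(3n−2) ≤ 1149 for integer n.
n = 19 gives 1045 ≤ 1149, while n = 20 gives 1160 > 1149; so the answer is 1045.

1045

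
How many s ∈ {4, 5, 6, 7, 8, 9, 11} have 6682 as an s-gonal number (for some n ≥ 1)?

s = 4: P(4, 81) = 6561 and P(4, 82) = 6724; 6682 is not s-gonal.
s = 5: P(5, 66) = 6501 and P(5, 67) = 6700; 6682 is not s-gonal.
s = 6: P(6, 58) = 6670 and P(6, 59) = 6903; 6682 is not s-gonal.
s = 7: P(7, 52) = 6682. ✓
s = 8: P(8, 47) = 6533 and P(8, 48) = 6816; 6682 is not s-gonal.
s = 9: P(9, 44) = 6666 and P(9, 45) = 6975; 6682 is not s-gonal.
s = 11: P(11, 38) = 6365 and P(11, 39) = 6708; 6682 is not s-gonal.
Hits: s ∈ {7} → 1.

1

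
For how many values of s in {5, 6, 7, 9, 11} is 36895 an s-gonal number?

s = 5: P(5, 157) = 36895. ✓
s = 6: P(6, 136) = 36856 and P(6, 137) = 37401; 36895 is not s-gonal.
s = 7: P(7, 121) = 36421 and P(7, 122) = 37027; 36895 is not s-gonal.
s = 9: P(9, 103) = 36874 and P(9, 104) = 37596; 36895 is not s-gonal.
s = 11: P(11, 90) = 36135 and P(11, 91) = 36946; 36895 is not s-gonal.
Hits: s ∈ {5} → 1.

1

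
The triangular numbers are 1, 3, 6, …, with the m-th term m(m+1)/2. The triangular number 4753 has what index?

97

Set n(n+1)/2 = 4753, giving n² + n − 9506 = 0.
The discriminant is 1 + 8·4753 = 38025, and √38025 = 195.
So n = (-1 + 195) / 2 = 194/2 = 97.
Check: 97·98/2 = 4753. ✓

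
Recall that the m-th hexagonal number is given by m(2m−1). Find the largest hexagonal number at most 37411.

Solve n(2n−1) ≤ 37411 for integer n.
n = 137 gives 37401 ≤ 37411, while n = 138 gives 37950 > 37411; so the answer is 37401.

37401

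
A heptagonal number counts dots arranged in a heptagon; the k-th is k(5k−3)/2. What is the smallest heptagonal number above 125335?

126225

Solve n(5n−3)/2 > 125335 for integer n.
The largest n with value ≤ 125335 is 224 (since 125104 ≤ 125335 < 126225), so the first above is n = 225, value 126225.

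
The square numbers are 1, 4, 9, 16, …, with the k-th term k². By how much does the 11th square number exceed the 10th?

n² − (n−1)² = 2n − 1, so 11² − 10² = 2·11 − 1 = 21.

21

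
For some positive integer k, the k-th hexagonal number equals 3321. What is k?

Set n(2n−1) = 3321, giving 2n² − n − 3321 = 0.
The discriminant is 1 + 8·3321 = 26569, and √26569 = 163.
So n = (1 + 163) / 4 = 164/4 = 41.
Check: 41·(2·41 − 1) = 3321. ✓

41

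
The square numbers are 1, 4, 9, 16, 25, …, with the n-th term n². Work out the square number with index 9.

81

9² = 81.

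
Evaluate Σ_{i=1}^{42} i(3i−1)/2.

Σ i(3i−1)/2 = (3Σi² − Σi) / 2 over i = 1..42.
Σi = 903 and Σi² = 25585.
(3·25585 − 1·903) / 2 = 75852/2 = 37926.

37926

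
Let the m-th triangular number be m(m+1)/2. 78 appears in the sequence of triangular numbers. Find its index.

Set n(n+1)/2 = 78, giving n² + n − 156 = 0.
The discriminant is 1 + 8·78 = 625, and √625 = 25.
So n = (-1 + 25) / 2 = 24/2 = 12.
Check: 12·13/2 = 78. ✓

12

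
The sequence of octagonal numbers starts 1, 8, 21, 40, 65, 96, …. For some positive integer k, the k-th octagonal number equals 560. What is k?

Set n(3n−2) = 560, giving 3n² − 2n − 560 = 0.
The discriminant is 4 + 12·560 = 6724, and √6724 = 82.
So n = (2 + 82) / 6 = 84/6 = 14.

14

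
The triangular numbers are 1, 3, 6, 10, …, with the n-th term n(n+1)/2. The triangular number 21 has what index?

6

Set n(n+1)/2 = 21, giving n² + n − 42 = 0.
The discriminant is 1 + 8·21 = 169, and √169 = 13.
So n = (-1 + 13) / 2 = 12/2 = 6.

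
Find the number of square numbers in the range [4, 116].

The n-th square number is n².
Smallest index with value ≥ 4: n = 2 (giving 4).
Largest index with value ≤ 116: n = 10 (giving 100).
Indices 2 through 10: 9 terms.

9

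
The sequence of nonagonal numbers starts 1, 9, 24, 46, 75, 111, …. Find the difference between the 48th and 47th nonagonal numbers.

Consecutive nonagonal numbers differ by 7n − 6: here 7·48 − 6 = 330.

330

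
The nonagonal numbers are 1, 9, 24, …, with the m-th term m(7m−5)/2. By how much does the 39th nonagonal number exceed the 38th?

Consecutive nonagonal numbers differ by 7n − 6: here 7·39 − 6 = 267.

267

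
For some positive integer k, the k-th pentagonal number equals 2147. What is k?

38

Set n(3n−1)/2 = 2147, giving 3n² − n − 4294 = 0.
The discriminant is 1 + 24·2147 = 51529, and √51529 = 227.
So n = (1 + 227) / 6 = 228/6 = 38.
Check: 38·(3·38 − 1)/2 = 2147. ✓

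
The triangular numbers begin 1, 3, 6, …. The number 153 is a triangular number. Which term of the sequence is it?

Set n(n+1)/2 = 153, giving n² + n − 306 = 0.
The discriminant is 1 + 8·153 = 1225, and √1225 = 35.
So n = (-1 + 35) / 2 = 34/2 = 17.
Check: 17·18/2 = 153. ✓

17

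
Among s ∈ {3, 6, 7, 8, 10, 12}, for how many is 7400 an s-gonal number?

s = 3: P(3, 121) = 7381 and P(3, 122) = 7503; 7400 is not s-gonal.
s = 6: P(6, 61) = 7381 and P(6, 62) = 7626; 7400 is not s-gonal.
s = 7: P(7, 54) = 7209 and P(7, 55) = 7480; 7400 is not s-gonal.
s = 8: P(8, 50) = 7400. ✓
s = 10: P(10, 43) = 7267 and P(10, 44) = 7612; 7400 is not s-gonal.
s = 12: P(12, 38) = 7068 and P(12, 39) = 7449; 7400 is not s-gonal.
Hits: s ∈ {8} → 1.

1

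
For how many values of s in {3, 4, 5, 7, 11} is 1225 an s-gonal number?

s = 3: P(3, 49) = 1225. ✓
s = 4: P(4, 35) = 1225. ✓
s = 5: P(5, 28) = 1162 and P(5, 29) = 1247; 1225 is not s-gonal.
s = 7: P(7, 22) = 1177 and P(7, 23) = 1288; 1225 is not s-gonal.
s = 11: P(11, 16) = 1096 and P(11, 17) = 1241; 1225 is not s-gonal.
Hits: s ∈ {3, 4} → 2.

2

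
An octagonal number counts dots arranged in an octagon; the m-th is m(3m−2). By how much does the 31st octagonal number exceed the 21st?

1540

31·(3·31 − 2) = 2821 and 21·(3·21 − 2) = 1281.
Difference: 2821 − 1281 = 1540.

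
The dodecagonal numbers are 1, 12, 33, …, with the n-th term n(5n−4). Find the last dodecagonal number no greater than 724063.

720480

Solve n(5n−4) ≤ 724063 for integer n.
n = 380 gives 720480 ≤ 724063, while n = 381 gives 724281 > 724063; so the answer is 720480.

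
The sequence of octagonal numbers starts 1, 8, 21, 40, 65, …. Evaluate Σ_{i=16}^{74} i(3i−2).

404445

Σ i(3i−2) = 3Σi² − 2Σi over i = 16..74.
Σi = 2775 − 120 = 2655 and Σi² = 137825 − 1240 = 136585.
3·136585 − 2·2655 = 404445.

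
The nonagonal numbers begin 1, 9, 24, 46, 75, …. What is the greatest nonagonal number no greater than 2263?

Solve n(7n−5)/2 ≤ 2263 for integer n.
n = 25 gives 2125 ≤ 2263, while n = 26 gives 2301 > 2263; so the answer is 2125.

2125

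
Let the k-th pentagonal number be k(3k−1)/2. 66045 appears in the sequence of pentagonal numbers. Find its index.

Set n(3n−1)/2 = 66045, giving 3n² − n − 132090 = 0.
The discriminant is 1 + 24·66045 = 1585081, and √1585081 = 1259.
So n = (1 + 1259) / 6 = 1260/6 = 210.

210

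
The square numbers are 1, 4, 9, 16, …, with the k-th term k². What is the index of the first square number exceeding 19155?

139

Solve n² > 19155 for integer n.
The largest n with value ≤ 19155 is 138 (since 19044 ≤ 19155 < 19321), so the first above is n = 139, value 19321.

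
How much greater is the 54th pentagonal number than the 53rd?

160

Consecutive pentagonal numbers differ by 3n − 2: here 3·54 − 2 = 160.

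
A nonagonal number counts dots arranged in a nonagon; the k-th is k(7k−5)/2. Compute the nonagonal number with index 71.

The 71st nonagonal number is n(7n−5)/2 with n = 71.
71·(7·71 − 5)/2 = 71·492/2 = 71·246 = 17466.

17466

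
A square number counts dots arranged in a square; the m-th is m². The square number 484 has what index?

22

We need n² = 484, so n = √484 = 22.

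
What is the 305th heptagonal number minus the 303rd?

305·(5·305 − 3)/2 = 232105 and 303·(5·303 − 3)/2 = 229068.
Difference: 232105 − 229068 = 3037.

3037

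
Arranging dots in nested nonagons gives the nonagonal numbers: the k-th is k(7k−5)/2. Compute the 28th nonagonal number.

The 28th nonagonal number is n(7n−5)/2 with n = 28.
28·(7·28 − 5)/2 = 28·191/2 = 2674.

2674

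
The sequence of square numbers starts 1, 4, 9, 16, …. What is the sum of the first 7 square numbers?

Σ_{i=1}^{7} i² = 7·8·15/6 = 140.

140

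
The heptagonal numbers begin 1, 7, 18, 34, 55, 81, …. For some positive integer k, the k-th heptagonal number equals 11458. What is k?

Set n(5n−3)/2 = 11458, giving 5n² − 3n − 22916 = 0.
The discriminant is 9 + 40·11458 = 458329, and √458329 = 677.
So n = (3 + 677) / 10 = 680/10 = 68.

68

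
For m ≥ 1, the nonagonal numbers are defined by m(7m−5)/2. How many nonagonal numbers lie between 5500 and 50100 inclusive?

The n-th nonagonal number is n(7n−5)/2.
Smallest index with value ≥ 5500: n = 40 (giving 5500).
Largest index with value ≤ 50100: n = 120 (giving 50100).
Indices 40 through 120: 81 terms.

81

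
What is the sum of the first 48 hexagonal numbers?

Σ i(2i−1) = 2Σi² − Σi over i = 1..48.
Σi = 1176 and Σi² = 38024.
2·38024 − 1·1176 = 74872.

74872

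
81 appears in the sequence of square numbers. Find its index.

We need n² = 81, so n = √81 = 9.

9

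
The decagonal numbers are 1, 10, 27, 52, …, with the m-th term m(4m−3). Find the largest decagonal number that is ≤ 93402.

Solve n(4n−3) ≤ 93402 for integer n.
n = 153 gives 93177 ≤ 93402, while n = 154 gives 94402 > 93402; so the answer is 93177.

93177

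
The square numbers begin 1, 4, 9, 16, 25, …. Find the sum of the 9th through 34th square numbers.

13481

Σ_{i=9}^{34} i² = 13685 − 204 = 13481.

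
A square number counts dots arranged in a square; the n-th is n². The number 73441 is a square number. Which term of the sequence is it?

271

We need n² = 73441, so n = √73441 = 271.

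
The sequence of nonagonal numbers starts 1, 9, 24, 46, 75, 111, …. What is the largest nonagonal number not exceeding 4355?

Solve n(7n−5)/2 ≤ 4355 for integer n.
n = 35 gives 4200 ≤ 4355, while n = 36 gives 4446 > 4355; so the answer is 4200.

4200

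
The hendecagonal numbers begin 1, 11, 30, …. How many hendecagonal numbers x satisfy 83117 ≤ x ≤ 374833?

The n-th hendecagonal number is n(9n−7)/2.
Smallest index with value ≥ 83117: n = 137 (giving 83981).
Largest index with value ≤ 374833: n = 289 (giving 374833).
Indices 137 through 289: 153 terms.

153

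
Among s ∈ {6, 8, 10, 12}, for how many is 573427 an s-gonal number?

1

s = 6: P(6, 535) = 571915 and P(6, 536) = 574056; 573427 is not s-gonal.
s = 8: P(8, 437) = 572033 and P(8, 438) = 574656; 573427 is not s-gonal.
s = 10: P(10, 379) = 573427. ✓
s = 12: P(12, 339) = 573249 and P(12, 340) = 576640; 573427 is not s-gonal.
Hits: s ∈ {10} → 1.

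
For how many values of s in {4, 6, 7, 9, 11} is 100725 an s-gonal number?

2

s = 4: P(4, 317) = 100489 and P(4, 318) = 101124; 100725 is not s-gonal.
s = 6: P(6, 224) = 100128 and P(6, 225) = 101025; 100725 is not s-gonal.
s = 7: P(7, 201) = 100701 and P(7, 202) = 101707; 100725 is not s-gonal.
s = 9: P(9, 170) = 100725. ✓
s = 11: P(11, 150) = 100725. ✓
Hits: s ∈ {9, 11} → 2.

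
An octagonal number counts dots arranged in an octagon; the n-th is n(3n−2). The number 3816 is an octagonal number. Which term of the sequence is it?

Set n(3n−2) = 3816, giving 3n² − 2n − 3816 = 0.
The discriminant is 4 + 12·3816 = 45796, and √45796 = 214.
So n = (2 + 214) / 6 = 216/6 = 36.
Check: 36·(3·36 − 2) = 3816. ✓

36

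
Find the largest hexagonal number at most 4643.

4560

Solve n(2n−1) ≤ 4643 for integer n.
n = 48 gives 4560 ≤ 4643, while n = 49 gives 4753 > 4643; so the answer is 4560.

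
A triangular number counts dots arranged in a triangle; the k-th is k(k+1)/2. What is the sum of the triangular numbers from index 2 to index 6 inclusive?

Σ i(i+1)/2 = (Σi² + Σi) / 2 over i = 2..6.
Σi = 21 − 1 = 20 and Σi² = 91 − 1 = 90.
(1·90 + 1·20) / 2 = 110/2 = 55.

55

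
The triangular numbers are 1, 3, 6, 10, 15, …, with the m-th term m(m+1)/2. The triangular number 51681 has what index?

321

Set n(n+1)/2 = 51681, giving n² + n − 103362 = 0.
The discriminant is 1 + 8·51681 = 413449, and √413449 = 643.
So n = (-1 + 643) / 2 = 642/2 = 321.
Check: 321·322/2 = 51681. ✓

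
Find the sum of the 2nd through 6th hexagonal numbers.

Σ i(2i−1) = 2Σi² − Σi over i = 2..6.
Σi = 21 − 1 = 20 and Σi² = 91 − 1 = 90.
2·90 − 1·20 = 160.

160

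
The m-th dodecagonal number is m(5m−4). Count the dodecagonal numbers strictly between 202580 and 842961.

209

The n-th dodecagonal number is n(5n−4).
Smallest index with value > 202580: n = 202 (giving 203212).
Largest index with value < 842961: n = 410 (giving 838860).
Indices 202 through 410: 209 terms.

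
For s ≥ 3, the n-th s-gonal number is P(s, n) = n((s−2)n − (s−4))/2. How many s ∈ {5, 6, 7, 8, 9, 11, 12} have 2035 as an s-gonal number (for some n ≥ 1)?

1

s = 5: P(5, 37) = 2035. ✓
s = 6: P(6, 32) = 2016 and P(6, 33) = 2145; 2035 is not s-gonal.
s = 7: P(7, 28) = 1918 and P(7, 29) = 2059; 2035 is not s-gonal.
s = 8: P(8, 26) = 1976 and P(8, 27) = 2133; 2035 is not s-gonal.
s = 9: P(9, 24) = 1956 and P(9, 25) = 2125; 2035 is not s-gonal.
s = 11: P(11, 21) = 1911 and P(11, 22) = 2101; 2035 is not s-gonal.
s = 12: P(12, 20) = 1920 and P(12, 21) = 2121; 2035 is not s-gonal.
Hits: s ∈ {5} → 1.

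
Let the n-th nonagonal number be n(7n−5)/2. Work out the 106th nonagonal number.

39061

The 106th nonagonal number is n(7n−5)/2 with n = 106.
106·(7·106 − 5)/2 = 106·737/2 = 39061.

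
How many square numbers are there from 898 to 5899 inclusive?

The n-th square number is n².
Smallest index with value ≥ 898: n = 30 (giving 900).
Largest index with value ≤ 5899: n = 76 (giving 5776).
Indices 30 through 76: 47 terms.

47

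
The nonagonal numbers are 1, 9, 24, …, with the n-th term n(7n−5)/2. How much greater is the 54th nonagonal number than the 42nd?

54·(7·54 − 5)/2 = 10071 and 42·(7·42 − 5)/2 = 6069.
Difference: 10071 − 6069 = 4002.

4002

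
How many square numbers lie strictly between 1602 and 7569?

The n-th square number is n².
Smallest index with value > 1602: n = 41 (giving 1681).
Largest index with value < 7569: n = 86 (giving 7396).
Indices 41 through 86: 46 terms.

46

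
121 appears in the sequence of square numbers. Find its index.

We need n² = 121, so n = √121 = 11.
Check: 11² = 121. ✓

11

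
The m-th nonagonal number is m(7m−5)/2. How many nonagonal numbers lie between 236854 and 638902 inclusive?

The n-th nonagonal number is n(7n−5)/2.
Smallest index with value ≥ 236854: n = 261 (giving 237771).
Largest index with value ≤ 638902: n = 427 (giving 637084).
Indices 261 through 427: 167 terms.

167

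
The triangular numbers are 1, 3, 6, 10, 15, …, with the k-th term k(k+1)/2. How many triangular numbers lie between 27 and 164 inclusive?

The n-th triangular number is n(n+1)/2.
Smallest index with value ≥ 27: n = 7 (giving 28).
Largest index with value ≤ 164: n = 17 (giving 153).
Indices 7 through 17: 11 terms.

11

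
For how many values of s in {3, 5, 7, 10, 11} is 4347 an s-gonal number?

s = 3: P(3, 92) = 4278 and P(3, 93) = 4371; 4347 is not s-gonal.
s = 5: P(5, 54) = 4347. ✓
s = 7: P(7, 42) = 4347. ✓
s = 10: P(10, 33) = 4257 and P(10, 34) = 4522; 4347 is not s-gonal.
s = 11: P(11, 31) = 4216 and P(11, 32) = 4496; 4347 is not s-gonal.
Hits: s ∈ {5, 7} → 2.

2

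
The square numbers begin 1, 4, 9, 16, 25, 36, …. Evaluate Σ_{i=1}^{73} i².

Σ_{i=1}^{73} i² = 73·74·147/6 = 132349.

132349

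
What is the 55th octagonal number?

8965

55·(3·55 − 2) = 55·163 = 8965.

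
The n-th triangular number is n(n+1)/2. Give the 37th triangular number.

The 37th triangular number is n(n+1)/2 with n = 37.
37·38/2 = 1406/2 = 703.

703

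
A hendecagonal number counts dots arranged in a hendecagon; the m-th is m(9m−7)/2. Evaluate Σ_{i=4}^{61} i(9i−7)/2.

342229

Σ i(9i−7)/2 = (9Σi² − 7Σi) / 2 over i = 4..61.
Σi = 1891 − 6 = 1885 and Σi² = 77531 − 14 = 77517.
(9·77517 − 7·1885) / 2 = 684458/2 = 342229.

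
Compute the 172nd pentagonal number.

172·(3·172 − 1)/2 = 172·515/2 = 44290.

44290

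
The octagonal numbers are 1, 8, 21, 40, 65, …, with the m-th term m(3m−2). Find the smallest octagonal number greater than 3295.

Solve n(3n−2) > 3295 for integer n.
The largest n with value ≤ 3295 is 33 (since 3201 ≤ 3295 < 3400), so the first above is n = 34, value 3400.

3400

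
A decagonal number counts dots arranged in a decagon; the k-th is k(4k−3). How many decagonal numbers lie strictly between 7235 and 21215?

31

The n-th decagonal number is n(4n−3).
Smallest index with value > 7235: n = 43 (giving 7267).
Largest index with value < 21215: n = 73 (giving 21097).
Indices 43 through 73: 31 terms.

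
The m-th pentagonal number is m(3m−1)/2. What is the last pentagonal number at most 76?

Solve n(3n−1)/2 ≤ 76 for integer n.
n = 7 gives 70 ≤ 76, while n = 8 gives 92 > 76; so the answer is 70.

70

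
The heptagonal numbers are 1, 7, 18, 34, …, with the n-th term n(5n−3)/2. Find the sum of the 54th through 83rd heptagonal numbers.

354455

Σ i(5i−3)/2 = (5Σi² − 3Σi) / 2 over i = 54..83.
Σi = 3486 − 1431 = 2055 and Σi² = 194054 − 51039 = 143015.
(5·143015 − 3·2055) / 2 = 708910/2 = 354455.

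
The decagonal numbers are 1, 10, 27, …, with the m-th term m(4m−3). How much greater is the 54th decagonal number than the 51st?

54·(4·54 − 3) = 11502 and 51·(4·51 − 3) = 10251.
Difference: 11502 − 10251 = 1251.

1251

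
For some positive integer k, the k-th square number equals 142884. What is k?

We need n² = 142884, so n = √142884 = 378.
Check: 378² = 142884. ✓

378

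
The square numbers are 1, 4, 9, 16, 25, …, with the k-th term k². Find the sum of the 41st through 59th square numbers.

Σ_{i=41}^{59} i² = 70210 − 22140 = 48070.

48070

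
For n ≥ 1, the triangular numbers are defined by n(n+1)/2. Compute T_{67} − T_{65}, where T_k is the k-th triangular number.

67·68/2 = 2278 and 65·66/2 = 2145.
Difference: 2278 − 2145 = 133.

133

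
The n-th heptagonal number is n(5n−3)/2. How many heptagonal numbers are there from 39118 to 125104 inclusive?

99

The n-th heptagonal number is n(5n−3)/2.
Smallest index with value ≥ 39118: n = 126 (giving 39501).
Largest index with value ≤ 125104: n = 224 (giving 125104).
Indices 126 through 224: 99 terms.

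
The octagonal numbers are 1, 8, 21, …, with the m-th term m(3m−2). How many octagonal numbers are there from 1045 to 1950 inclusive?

7

The n-th octagonal number is n(3n−2).
Smallest index with value ≥ 1045: n = 19 (giving 1045).
Largest index with value ≤ 1950: n = 25 (giving 1825).
Indices 19 through 25: 7 terms.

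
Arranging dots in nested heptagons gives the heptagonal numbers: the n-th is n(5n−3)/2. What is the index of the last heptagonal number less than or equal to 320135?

358

Solve n(5n−3)/2 ≤ 320135 for integer n.
n = 358 gives 319873 ≤ 320135, while n = 359 gives 321664 > 320135; so the answer is index 358.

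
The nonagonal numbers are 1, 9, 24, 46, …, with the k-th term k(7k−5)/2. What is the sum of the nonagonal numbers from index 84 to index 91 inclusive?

212772

Σ i(7i−5)/2 = (7Σi² − 5Σi) / 2 over i = 84..91.
Σi = 4186 − 3486 = 700 and Σi² = 255346 − 194054 = 61292.
(7·61292 − 5·700) / 2 = 425544/2 = 212772.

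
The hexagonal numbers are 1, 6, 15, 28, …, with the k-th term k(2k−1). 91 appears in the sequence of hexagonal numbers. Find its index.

Set n(2n−1) = 91, giving 2n² − n − 91 = 0.
The discriminant is 1 + 8·91 = 729, and √729 = 27.
So n = (1 + 27) / 4 = 28/4 = 7.
Check: 7·(2·7 − 1) = 91. ✓

7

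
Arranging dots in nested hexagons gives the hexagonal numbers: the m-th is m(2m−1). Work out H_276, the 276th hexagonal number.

152076

The 276th hexagonal number is n(2n−1) with n = 276.
276·(2·276 − 1) = 276·551 = 152076.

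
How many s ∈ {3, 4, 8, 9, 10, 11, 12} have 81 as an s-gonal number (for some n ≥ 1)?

s = 3: P(3, 12) = 78 and P(3, 13) = 91; 81 is not s-gonal.
s = 4: P(4, 9) = 81. ✓
s = 8: P(8, 5) = 65 and P(8, 6) = 96; 81 is not s-gonal.
s = 9: P(9, 5) = 75 and P(9, 6) = 111; 81 is not s-gonal.
s = 10: P(10, 4) = 52 and P(10, 5) = 85; 81 is not s-gonal.
s = 11: P(11, 4) = 58 and P(11, 5) = 95; 81 is not s-gonal.
s = 12: P(12, 4) = 64 and P(12, 5) = 105; 81 is not s-gonal.
Hits: s ∈ {4} → 1.

1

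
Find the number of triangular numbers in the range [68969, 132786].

The n-th triangular number is n(n+1)/2.
Smallest index with value ≥ 68969: n = 371 (giving 69006).
Largest index with value ≤ 132786: n = 514 (giving 132355).
Indices 371 through 514: 144 terms.

144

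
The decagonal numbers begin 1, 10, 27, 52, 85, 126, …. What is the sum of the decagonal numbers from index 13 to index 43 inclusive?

104532

Σ i(4i−3) = 4Σi² − 3Σi over i = 13..43.
Σi = 946 − 78 = 868 and Σi² = 27434 − 650 = 26784.
4·26784 − 3·868 = 104532.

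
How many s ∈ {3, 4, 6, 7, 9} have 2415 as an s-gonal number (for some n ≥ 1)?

2

s = 3: P(3, 69) = 2415. ✓
s = 4: P(4, 49) = 2401 and P(4, 50) = 2500; 2415 is not s-gonal.
s = 6: P(6, 35) = 2415. ✓
s = 7: P(7, 31) = 2356 and P(7, 32) = 2512; 2415 is not s-gonal.
s = 9: P(9, 26) = 2301 and P(9, 27) = 2484; 2415 is not s-gonal.
Hits: s ∈ {3, 6} → 2.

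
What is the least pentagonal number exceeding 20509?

Solve n(3n−1)/2 > 20509 for integer n.
The largest n with value ≤ 20509 is 117 (since 20475 ≤ 20509 < 20827), so the first above is n = 118, value 20827.

20827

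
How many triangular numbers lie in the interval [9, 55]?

The n-th triangular number is n(n+1)/2.
Smallest index with value ≥ 9: n = 4 (giving 10).
Largest index with value ≤ 55: n = 10 (giving 55).
Indices 4 through 10: 7 terms.

7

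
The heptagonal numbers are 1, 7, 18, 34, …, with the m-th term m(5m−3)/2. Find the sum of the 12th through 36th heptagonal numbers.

Σ i(5i−3)/2 = (5Σi² − 3Σi) / 2 over i = 12..36.
Σi = 666 − 66 = 600 and Σi² = 16206 − 506 = 15700.
(5·15700 − 3·600) / 2 = 76700/2 = 38350.

38350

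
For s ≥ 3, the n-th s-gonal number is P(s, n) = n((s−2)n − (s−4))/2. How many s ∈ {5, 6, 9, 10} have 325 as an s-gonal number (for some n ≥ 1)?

s = 5: P(5, 14) = 287 and P(5, 15) = 330; 325 is not s-gonal.
s = 6: P(6, 13) = 325. ✓
s = 9: P(9, 10) = 325. ✓
s = 10: P(10, 9) = 297 and P(10, 10) = 370; 325 is not s-gonal.
Hits: s ∈ {6, 9} → 2.

2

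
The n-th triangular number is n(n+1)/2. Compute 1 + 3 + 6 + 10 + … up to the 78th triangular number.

82160

Σ i(i+1)/2 = (Σi² + Σi) / 2 over i = 1..78.
Σi = 3081 and Σi² = 161239.
(1·161239 + 1·3081) / 2 = 164320/2 = 82160.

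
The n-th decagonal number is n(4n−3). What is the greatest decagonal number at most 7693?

7612

Solve n(4n−3) ≤ 7693 for integer n.
n = 44 gives 7612 ≤ 7693, while n = 45 gives 7965 > 7693; so the answer is 7612.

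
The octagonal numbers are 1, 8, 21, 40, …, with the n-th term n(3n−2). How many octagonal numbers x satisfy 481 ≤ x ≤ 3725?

23

The n-th octagonal number is n(3n−2).
Smallest index with value ≥ 481: n = 13 (giving 481).
Largest index with value ≤ 3725: n = 35 (giving 3605).
Indices 13 through 35: 23 terms.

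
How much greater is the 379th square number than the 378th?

n² − (n−1)² = 2n − 1, so 379² − 378² = 2·379 − 1 = 757.

757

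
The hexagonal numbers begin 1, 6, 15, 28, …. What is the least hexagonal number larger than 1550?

Solve n(2n−1) > 1550 for integer n.
The largest n with value ≤ 1550 is 28 (since 1540 ≤ 1550 < 1653), so the first above is n = 29, value 1653.

1653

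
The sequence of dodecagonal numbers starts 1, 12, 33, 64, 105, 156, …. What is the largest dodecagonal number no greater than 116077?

114912

Solve n(5n−4) ≤ 116077 for integer n.
n = 152 gives 114912 ≤ 116077, while n = 153 gives 116433 > 116077; so the answer is 114912.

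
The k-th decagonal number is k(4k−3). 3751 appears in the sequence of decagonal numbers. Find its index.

Set n(4n−3) = 3751, giving 4n² − 3n − 3751 = 0.
The discriminant is 9 + 16·3751 = 60025, and √60025 = 245.
So n = (3 + 245) / 8 = 248/8 = 31.
Check: 31·(4·31 − 3) = 3751. ✓

31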